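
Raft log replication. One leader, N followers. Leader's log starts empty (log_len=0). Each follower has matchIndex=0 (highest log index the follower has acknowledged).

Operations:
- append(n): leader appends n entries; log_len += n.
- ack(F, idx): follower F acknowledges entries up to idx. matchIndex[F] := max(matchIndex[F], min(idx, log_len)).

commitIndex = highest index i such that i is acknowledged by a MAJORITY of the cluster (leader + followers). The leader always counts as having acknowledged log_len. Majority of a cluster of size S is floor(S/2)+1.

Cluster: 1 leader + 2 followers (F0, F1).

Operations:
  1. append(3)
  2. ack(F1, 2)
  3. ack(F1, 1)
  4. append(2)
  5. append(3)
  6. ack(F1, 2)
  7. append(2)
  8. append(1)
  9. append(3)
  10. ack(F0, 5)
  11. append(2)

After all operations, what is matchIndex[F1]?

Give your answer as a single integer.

Answer: 2

Derivation:
Op 1: append 3 -> log_len=3
Op 2: F1 acks idx 2 -> match: F0=0 F1=2; commitIndex=2
Op 3: F1 acks idx 1 -> match: F0=0 F1=2; commitIndex=2
Op 4: append 2 -> log_len=5
Op 5: append 3 -> log_len=8
Op 6: F1 acks idx 2 -> match: F0=0 F1=2; commitIndex=2
Op 7: append 2 -> log_len=10
Op 8: append 1 -> log_len=11
Op 9: append 3 -> log_len=14
Op 10: F0 acks idx 5 -> match: F0=5 F1=2; commitIndex=5
Op 11: append 2 -> log_len=16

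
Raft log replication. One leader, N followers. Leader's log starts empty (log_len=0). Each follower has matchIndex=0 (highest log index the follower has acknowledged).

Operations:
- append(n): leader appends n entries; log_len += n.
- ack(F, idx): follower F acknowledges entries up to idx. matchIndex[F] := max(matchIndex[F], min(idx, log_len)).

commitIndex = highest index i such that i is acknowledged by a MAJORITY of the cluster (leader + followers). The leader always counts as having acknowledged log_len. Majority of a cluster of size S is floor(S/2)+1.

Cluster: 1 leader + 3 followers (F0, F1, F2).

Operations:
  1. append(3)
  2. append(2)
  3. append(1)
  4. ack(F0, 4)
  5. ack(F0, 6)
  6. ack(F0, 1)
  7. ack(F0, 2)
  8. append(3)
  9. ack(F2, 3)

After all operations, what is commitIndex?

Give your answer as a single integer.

Op 1: append 3 -> log_len=3
Op 2: append 2 -> log_len=5
Op 3: append 1 -> log_len=6
Op 4: F0 acks idx 4 -> match: F0=4 F1=0 F2=0; commitIndex=0
Op 5: F0 acks idx 6 -> match: F0=6 F1=0 F2=0; commitIndex=0
Op 6: F0 acks idx 1 -> match: F0=6 F1=0 F2=0; commitIndex=0
Op 7: F0 acks idx 2 -> match: F0=6 F1=0 F2=0; commitIndex=0
Op 8: append 3 -> log_len=9
Op 9: F2 acks idx 3 -> match: F0=6 F1=0 F2=3; commitIndex=3

Answer: 3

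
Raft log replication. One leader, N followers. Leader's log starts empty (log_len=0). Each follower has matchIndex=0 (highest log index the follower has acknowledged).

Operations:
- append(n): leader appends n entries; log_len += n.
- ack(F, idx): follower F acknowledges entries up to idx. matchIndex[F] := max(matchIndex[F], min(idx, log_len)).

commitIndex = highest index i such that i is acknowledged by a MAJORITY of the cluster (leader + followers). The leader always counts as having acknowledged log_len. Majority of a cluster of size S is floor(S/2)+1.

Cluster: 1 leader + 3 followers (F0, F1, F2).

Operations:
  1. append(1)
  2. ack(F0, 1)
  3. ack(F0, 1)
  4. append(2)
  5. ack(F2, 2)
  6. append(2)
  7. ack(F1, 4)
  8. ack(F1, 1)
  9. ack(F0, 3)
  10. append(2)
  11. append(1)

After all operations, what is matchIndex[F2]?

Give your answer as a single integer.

Answer: 2

Derivation:
Op 1: append 1 -> log_len=1
Op 2: F0 acks idx 1 -> match: F0=1 F1=0 F2=0; commitIndex=0
Op 3: F0 acks idx 1 -> match: F0=1 F1=0 F2=0; commitIndex=0
Op 4: append 2 -> log_len=3
Op 5: F2 acks idx 2 -> match: F0=1 F1=0 F2=2; commitIndex=1
Op 6: append 2 -> log_len=5
Op 7: F1 acks idx 4 -> match: F0=1 F1=4 F2=2; commitIndex=2
Op 8: F1 acks idx 1 -> match: F0=1 F1=4 F2=2; commitIndex=2
Op 9: F0 acks idx 3 -> match: F0=3 F1=4 F2=2; commitIndex=3
Op 10: append 2 -> log_len=7
Op 11: append 1 -> log_len=8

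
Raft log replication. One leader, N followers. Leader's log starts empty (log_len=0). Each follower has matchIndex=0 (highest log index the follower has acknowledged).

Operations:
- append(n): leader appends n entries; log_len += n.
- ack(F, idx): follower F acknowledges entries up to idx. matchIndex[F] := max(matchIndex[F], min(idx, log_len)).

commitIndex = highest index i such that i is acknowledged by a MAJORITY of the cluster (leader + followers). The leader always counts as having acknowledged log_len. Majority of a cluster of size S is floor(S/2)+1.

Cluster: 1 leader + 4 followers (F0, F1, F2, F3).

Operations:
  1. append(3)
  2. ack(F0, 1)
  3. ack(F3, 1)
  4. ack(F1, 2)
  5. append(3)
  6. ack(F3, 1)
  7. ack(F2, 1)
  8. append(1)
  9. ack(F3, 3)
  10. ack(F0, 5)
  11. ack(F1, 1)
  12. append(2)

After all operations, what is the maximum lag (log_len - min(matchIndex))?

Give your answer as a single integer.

Op 1: append 3 -> log_len=3
Op 2: F0 acks idx 1 -> match: F0=1 F1=0 F2=0 F3=0; commitIndex=0
Op 3: F3 acks idx 1 -> match: F0=1 F1=0 F2=0 F3=1; commitIndex=1
Op 4: F1 acks idx 2 -> match: F0=1 F1=2 F2=0 F3=1; commitIndex=1
Op 5: append 3 -> log_len=6
Op 6: F3 acks idx 1 -> match: F0=1 F1=2 F2=0 F3=1; commitIndex=1
Op 7: F2 acks idx 1 -> match: F0=1 F1=2 F2=1 F3=1; commitIndex=1
Op 8: append 1 -> log_len=7
Op 9: F3 acks idx 3 -> match: F0=1 F1=2 F2=1 F3=3; commitIndex=2
Op 10: F0 acks idx 5 -> match: F0=5 F1=2 F2=1 F3=3; commitIndex=3
Op 11: F1 acks idx 1 -> match: F0=5 F1=2 F2=1 F3=3; commitIndex=3
Op 12: append 2 -> log_len=9

Answer: 8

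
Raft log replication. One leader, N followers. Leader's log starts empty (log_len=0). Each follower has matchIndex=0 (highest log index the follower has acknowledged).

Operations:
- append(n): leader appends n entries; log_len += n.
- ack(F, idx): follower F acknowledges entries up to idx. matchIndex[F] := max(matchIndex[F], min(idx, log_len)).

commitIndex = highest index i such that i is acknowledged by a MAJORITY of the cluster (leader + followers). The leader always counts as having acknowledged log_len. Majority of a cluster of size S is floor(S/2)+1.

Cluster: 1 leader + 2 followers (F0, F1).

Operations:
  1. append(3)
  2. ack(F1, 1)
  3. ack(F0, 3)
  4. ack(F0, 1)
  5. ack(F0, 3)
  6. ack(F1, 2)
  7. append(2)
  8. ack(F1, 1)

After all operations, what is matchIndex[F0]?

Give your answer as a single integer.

Answer: 3

Derivation:
Op 1: append 3 -> log_len=3
Op 2: F1 acks idx 1 -> match: F0=0 F1=1; commitIndex=1
Op 3: F0 acks idx 3 -> match: F0=3 F1=1; commitIndex=3
Op 4: F0 acks idx 1 -> match: F0=3 F1=1; commitIndex=3
Op 5: F0 acks idx 3 -> match: F0=3 F1=1; commitIndex=3
Op 6: F1 acks idx 2 -> match: F0=3 F1=2; commitIndex=3
Op 7: append 2 -> log_len=5
Op 8: F1 acks idx 1 -> match: F0=3 F1=2; commitIndex=3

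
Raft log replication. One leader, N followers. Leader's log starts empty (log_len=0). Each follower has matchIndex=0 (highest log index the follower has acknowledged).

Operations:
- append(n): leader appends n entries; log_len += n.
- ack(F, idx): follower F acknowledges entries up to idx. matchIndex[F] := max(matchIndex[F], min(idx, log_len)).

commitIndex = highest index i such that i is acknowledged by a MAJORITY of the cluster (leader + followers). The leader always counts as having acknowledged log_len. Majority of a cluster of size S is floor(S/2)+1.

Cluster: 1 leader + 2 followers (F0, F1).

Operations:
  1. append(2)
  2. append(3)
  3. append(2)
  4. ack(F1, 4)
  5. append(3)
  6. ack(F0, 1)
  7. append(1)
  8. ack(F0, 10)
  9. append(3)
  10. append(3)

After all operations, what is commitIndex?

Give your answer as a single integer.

Op 1: append 2 -> log_len=2
Op 2: append 3 -> log_len=5
Op 3: append 2 -> log_len=7
Op 4: F1 acks idx 4 -> match: F0=0 F1=4; commitIndex=4
Op 5: append 3 -> log_len=10
Op 6: F0 acks idx 1 -> match: F0=1 F1=4; commitIndex=4
Op 7: append 1 -> log_len=11
Op 8: F0 acks idx 10 -> match: F0=10 F1=4; commitIndex=10
Op 9: append 3 -> log_len=14
Op 10: append 3 -> log_len=17

Answer: 10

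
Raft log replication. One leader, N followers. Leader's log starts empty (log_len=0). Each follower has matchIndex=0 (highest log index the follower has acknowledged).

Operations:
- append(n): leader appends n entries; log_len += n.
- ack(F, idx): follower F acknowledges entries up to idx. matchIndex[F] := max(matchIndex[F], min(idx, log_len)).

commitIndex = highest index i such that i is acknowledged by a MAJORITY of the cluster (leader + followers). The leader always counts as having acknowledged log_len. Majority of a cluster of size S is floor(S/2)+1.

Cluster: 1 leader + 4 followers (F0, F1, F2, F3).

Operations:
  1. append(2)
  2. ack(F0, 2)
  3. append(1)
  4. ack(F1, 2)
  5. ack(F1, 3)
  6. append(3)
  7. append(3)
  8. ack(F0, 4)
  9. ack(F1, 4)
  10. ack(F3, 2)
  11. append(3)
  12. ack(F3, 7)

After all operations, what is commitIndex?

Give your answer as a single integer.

Answer: 4

Derivation:
Op 1: append 2 -> log_len=2
Op 2: F0 acks idx 2 -> match: F0=2 F1=0 F2=0 F3=0; commitIndex=0
Op 3: append 1 -> log_len=3
Op 4: F1 acks idx 2 -> match: F0=2 F1=2 F2=0 F3=0; commitIndex=2
Op 5: F1 acks idx 3 -> match: F0=2 F1=3 F2=0 F3=0; commitIndex=2
Op 6: append 3 -> log_len=6
Op 7: append 3 -> log_len=9
Op 8: F0 acks idx 4 -> match: F0=4 F1=3 F2=0 F3=0; commitIndex=3
Op 9: F1 acks idx 4 -> match: F0=4 F1=4 F2=0 F3=0; commitIndex=4
Op 10: F3 acks idx 2 -> match: F0=4 F1=4 F2=0 F3=2; commitIndex=4
Op 11: append 3 -> log_len=12
Op 12: F3 acks idx 7 -> match: F0=4 F1=4 F2=0 F3=7; commitIndex=4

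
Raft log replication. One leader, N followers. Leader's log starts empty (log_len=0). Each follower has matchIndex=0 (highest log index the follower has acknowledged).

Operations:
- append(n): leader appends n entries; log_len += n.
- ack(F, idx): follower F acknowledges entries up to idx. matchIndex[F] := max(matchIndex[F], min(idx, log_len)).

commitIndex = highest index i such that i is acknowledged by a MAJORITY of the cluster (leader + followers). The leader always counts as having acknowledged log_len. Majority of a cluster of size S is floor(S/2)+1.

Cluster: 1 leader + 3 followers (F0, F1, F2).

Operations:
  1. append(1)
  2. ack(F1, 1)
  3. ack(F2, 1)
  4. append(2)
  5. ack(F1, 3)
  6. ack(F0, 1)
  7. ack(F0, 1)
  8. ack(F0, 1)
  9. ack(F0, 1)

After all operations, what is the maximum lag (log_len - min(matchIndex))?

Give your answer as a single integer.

Op 1: append 1 -> log_len=1
Op 2: F1 acks idx 1 -> match: F0=0 F1=1 F2=0; commitIndex=0
Op 3: F2 acks idx 1 -> match: F0=0 F1=1 F2=1; commitIndex=1
Op 4: append 2 -> log_len=3
Op 5: F1 acks idx 3 -> match: F0=0 F1=3 F2=1; commitIndex=1
Op 6: F0 acks idx 1 -> match: F0=1 F1=3 F2=1; commitIndex=1
Op 7: F0 acks idx 1 -> match: F0=1 F1=3 F2=1; commitIndex=1
Op 8: F0 acks idx 1 -> match: F0=1 F1=3 F2=1; commitIndex=1
Op 9: F0 acks idx 1 -> match: F0=1 F1=3 F2=1; commitIndex=1

Answer: 2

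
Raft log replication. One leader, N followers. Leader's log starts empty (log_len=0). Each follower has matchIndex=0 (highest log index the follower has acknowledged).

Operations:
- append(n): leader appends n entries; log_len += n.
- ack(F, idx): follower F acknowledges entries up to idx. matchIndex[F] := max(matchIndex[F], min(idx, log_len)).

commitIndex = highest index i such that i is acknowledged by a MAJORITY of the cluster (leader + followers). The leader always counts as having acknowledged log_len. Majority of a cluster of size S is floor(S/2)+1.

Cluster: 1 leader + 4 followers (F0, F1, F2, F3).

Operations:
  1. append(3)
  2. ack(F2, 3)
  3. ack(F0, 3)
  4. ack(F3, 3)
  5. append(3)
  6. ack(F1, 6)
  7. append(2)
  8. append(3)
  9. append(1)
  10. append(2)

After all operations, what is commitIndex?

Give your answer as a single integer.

Op 1: append 3 -> log_len=3
Op 2: F2 acks idx 3 -> match: F0=0 F1=0 F2=3 F3=0; commitIndex=0
Op 3: F0 acks idx 3 -> match: F0=3 F1=0 F2=3 F3=0; commitIndex=3
Op 4: F3 acks idx 3 -> match: F0=3 F1=0 F2=3 F3=3; commitIndex=3
Op 5: append 3 -> log_len=6
Op 6: F1 acks idx 6 -> match: F0=3 F1=6 F2=3 F3=3; commitIndex=3
Op 7: append 2 -> log_len=8
Op 8: append 3 -> log_len=11
Op 9: append 1 -> log_len=12
Op 10: append 2 -> log_len=14

Answer: 3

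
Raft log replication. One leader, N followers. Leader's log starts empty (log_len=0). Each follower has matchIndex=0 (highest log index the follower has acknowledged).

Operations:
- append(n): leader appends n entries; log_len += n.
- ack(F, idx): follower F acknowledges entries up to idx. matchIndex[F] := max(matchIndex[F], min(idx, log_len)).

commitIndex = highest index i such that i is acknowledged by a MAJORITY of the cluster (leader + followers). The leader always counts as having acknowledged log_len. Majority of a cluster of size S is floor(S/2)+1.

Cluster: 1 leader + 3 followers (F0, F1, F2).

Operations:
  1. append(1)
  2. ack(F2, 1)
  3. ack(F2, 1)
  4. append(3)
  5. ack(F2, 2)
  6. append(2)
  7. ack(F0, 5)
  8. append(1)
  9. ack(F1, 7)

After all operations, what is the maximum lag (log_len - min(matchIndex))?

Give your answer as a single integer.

Answer: 5

Derivation:
Op 1: append 1 -> log_len=1
Op 2: F2 acks idx 1 -> match: F0=0 F1=0 F2=1; commitIndex=0
Op 3: F2 acks idx 1 -> match: F0=0 F1=0 F2=1; commitIndex=0
Op 4: append 3 -> log_len=4
Op 5: F2 acks idx 2 -> match: F0=0 F1=0 F2=2; commitIndex=0
Op 6: append 2 -> log_len=6
Op 7: F0 acks idx 5 -> match: F0=5 F1=0 F2=2; commitIndex=2
Op 8: append 1 -> log_len=7
Op 9: F1 acks idx 7 -> match: F0=5 F1=7 F2=2; commitIndex=5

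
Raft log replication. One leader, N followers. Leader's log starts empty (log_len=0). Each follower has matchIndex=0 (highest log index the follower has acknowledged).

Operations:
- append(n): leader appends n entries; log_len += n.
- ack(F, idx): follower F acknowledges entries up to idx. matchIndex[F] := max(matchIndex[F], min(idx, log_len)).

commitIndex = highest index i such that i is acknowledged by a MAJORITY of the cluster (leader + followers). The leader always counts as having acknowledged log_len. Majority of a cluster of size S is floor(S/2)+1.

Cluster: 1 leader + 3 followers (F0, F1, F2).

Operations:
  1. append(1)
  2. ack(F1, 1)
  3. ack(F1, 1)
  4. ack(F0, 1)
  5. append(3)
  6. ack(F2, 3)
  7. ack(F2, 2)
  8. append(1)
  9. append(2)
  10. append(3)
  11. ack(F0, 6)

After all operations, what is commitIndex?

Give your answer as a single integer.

Op 1: append 1 -> log_len=1
Op 2: F1 acks idx 1 -> match: F0=0 F1=1 F2=0; commitIndex=0
Op 3: F1 acks idx 1 -> match: F0=0 F1=1 F2=0; commitIndex=0
Op 4: F0 acks idx 1 -> match: F0=1 F1=1 F2=0; commitIndex=1
Op 5: append 3 -> log_len=4
Op 6: F2 acks idx 3 -> match: F0=1 F1=1 F2=3; commitIndex=1
Op 7: F2 acks idx 2 -> match: F0=1 F1=1 F2=3; commitIndex=1
Op 8: append 1 -> log_len=5
Op 9: append 2 -> log_len=7
Op 10: append 3 -> log_len=10
Op 11: F0 acks idx 6 -> match: F0=6 F1=1 F2=3; commitIndex=3

Answer: 3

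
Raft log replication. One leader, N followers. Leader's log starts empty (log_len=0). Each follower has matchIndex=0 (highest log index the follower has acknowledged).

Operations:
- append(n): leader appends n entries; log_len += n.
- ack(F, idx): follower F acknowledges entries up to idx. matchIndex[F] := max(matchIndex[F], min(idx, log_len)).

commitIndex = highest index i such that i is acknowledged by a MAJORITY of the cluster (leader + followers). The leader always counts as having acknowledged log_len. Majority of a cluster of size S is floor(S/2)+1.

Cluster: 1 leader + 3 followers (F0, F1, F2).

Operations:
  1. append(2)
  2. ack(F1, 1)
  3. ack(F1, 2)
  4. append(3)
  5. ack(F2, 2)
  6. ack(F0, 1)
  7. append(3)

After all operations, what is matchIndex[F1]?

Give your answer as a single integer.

Answer: 2

Derivation:
Op 1: append 2 -> log_len=2
Op 2: F1 acks idx 1 -> match: F0=0 F1=1 F2=0; commitIndex=0
Op 3: F1 acks idx 2 -> match: F0=0 F1=2 F2=0; commitIndex=0
Op 4: append 3 -> log_len=5
Op 5: F2 acks idx 2 -> match: F0=0 F1=2 F2=2; commitIndex=2
Op 6: F0 acks idx 1 -> match: F0=1 F1=2 F2=2; commitIndex=2
Op 7: append 3 -> log_len=8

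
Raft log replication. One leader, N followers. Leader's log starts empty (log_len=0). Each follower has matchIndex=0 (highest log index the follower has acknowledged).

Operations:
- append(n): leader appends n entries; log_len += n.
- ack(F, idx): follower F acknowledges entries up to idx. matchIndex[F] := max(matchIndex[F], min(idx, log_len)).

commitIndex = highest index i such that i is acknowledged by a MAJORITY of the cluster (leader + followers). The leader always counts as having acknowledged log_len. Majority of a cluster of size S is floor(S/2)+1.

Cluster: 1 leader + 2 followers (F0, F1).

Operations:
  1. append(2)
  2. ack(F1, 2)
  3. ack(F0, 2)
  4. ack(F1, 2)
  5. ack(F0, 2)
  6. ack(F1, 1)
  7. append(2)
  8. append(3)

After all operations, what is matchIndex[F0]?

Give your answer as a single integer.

Op 1: append 2 -> log_len=2
Op 2: F1 acks idx 2 -> match: F0=0 F1=2; commitIndex=2
Op 3: F0 acks idx 2 -> match: F0=2 F1=2; commitIndex=2
Op 4: F1 acks idx 2 -> match: F0=2 F1=2; commitIndex=2
Op 5: F0 acks idx 2 -> match: F0=2 F1=2; commitIndex=2
Op 6: F1 acks idx 1 -> match: F0=2 F1=2; commitIndex=2
Op 7: append 2 -> log_len=4
Op 8: append 3 -> log_len=7

Answer: 2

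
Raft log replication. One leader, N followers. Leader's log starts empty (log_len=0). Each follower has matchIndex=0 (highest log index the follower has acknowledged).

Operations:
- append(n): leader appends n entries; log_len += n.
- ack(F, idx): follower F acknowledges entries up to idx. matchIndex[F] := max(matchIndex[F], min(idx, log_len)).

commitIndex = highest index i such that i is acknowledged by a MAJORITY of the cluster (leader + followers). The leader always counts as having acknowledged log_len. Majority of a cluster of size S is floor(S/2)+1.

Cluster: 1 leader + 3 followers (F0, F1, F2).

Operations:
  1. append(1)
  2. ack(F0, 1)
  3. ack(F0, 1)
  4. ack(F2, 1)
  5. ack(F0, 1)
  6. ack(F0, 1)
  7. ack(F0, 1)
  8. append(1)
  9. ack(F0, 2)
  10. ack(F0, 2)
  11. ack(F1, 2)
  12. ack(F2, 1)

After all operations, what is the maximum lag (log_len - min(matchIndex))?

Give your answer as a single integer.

Op 1: append 1 -> log_len=1
Op 2: F0 acks idx 1 -> match: F0=1 F1=0 F2=0; commitIndex=0
Op 3: F0 acks idx 1 -> match: F0=1 F1=0 F2=0; commitIndex=0
Op 4: F2 acks idx 1 -> match: F0=1 F1=0 F2=1; commitIndex=1
Op 5: F0 acks idx 1 -> match: F0=1 F1=0 F2=1; commitIndex=1
Op 6: F0 acks idx 1 -> match: F0=1 F1=0 F2=1; commitIndex=1
Op 7: F0 acks idx 1 -> match: F0=1 F1=0 F2=1; commitIndex=1
Op 8: append 1 -> log_len=2
Op 9: F0 acks idx 2 -> match: F0=2 F1=0 F2=1; commitIndex=1
Op 10: F0 acks idx 2 -> match: F0=2 F1=0 F2=1; commitIndex=1
Op 11: F1 acks idx 2 -> match: F0=2 F1=2 F2=1; commitIndex=2
Op 12: F2 acks idx 1 -> match: F0=2 F1=2 F2=1; commitIndex=2

Answer: 1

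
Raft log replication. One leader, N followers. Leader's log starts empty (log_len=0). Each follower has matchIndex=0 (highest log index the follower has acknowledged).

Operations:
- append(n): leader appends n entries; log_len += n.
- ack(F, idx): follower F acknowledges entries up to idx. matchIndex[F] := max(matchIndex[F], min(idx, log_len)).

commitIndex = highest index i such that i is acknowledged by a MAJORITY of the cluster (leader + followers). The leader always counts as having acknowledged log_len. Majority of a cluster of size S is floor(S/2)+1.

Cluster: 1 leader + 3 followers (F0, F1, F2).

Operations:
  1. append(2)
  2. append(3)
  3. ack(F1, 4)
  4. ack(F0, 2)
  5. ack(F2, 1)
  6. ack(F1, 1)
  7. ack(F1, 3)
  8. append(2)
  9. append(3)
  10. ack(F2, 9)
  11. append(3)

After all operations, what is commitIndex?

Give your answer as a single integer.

Answer: 4

Derivation:
Op 1: append 2 -> log_len=2
Op 2: append 3 -> log_len=5
Op 3: F1 acks idx 4 -> match: F0=0 F1=4 F2=0; commitIndex=0
Op 4: F0 acks idx 2 -> match: F0=2 F1=4 F2=0; commitIndex=2
Op 5: F2 acks idx 1 -> match: F0=2 F1=4 F2=1; commitIndex=2
Op 6: F1 acks idx 1 -> match: F0=2 F1=4 F2=1; commitIndex=2
Op 7: F1 acks idx 3 -> match: F0=2 F1=4 F2=1; commitIndex=2
Op 8: append 2 -> log_len=7
Op 9: append 3 -> log_len=10
Op 10: F2 acks idx 9 -> match: F0=2 F1=4 F2=9; commitIndex=4
Op 11: append 3 -> log_len=13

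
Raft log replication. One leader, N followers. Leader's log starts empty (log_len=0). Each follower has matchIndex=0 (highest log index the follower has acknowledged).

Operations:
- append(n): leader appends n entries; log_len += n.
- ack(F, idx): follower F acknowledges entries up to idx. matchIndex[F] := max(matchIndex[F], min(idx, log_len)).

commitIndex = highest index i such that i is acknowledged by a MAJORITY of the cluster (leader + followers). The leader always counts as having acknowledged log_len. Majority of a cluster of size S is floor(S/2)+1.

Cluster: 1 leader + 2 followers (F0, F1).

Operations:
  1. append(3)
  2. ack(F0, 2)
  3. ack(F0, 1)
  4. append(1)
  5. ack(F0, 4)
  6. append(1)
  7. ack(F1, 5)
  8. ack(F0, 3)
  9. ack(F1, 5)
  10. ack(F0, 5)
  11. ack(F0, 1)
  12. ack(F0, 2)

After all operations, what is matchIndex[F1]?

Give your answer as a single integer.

Answer: 5

Derivation:
Op 1: append 3 -> log_len=3
Op 2: F0 acks idx 2 -> match: F0=2 F1=0; commitIndex=2
Op 3: F0 acks idx 1 -> match: F0=2 F1=0; commitIndex=2
Op 4: append 1 -> log_len=4
Op 5: F0 acks idx 4 -> match: F0=4 F1=0; commitIndex=4
Op 6: append 1 -> log_len=5
Op 7: F1 acks idx 5 -> match: F0=4 F1=5; commitIndex=5
Op 8: F0 acks idx 3 -> match: F0=4 F1=5; commitIndex=5
Op 9: F1 acks idx 5 -> match: F0=4 F1=5; commitIndex=5
Op 10: F0 acks idx 5 -> match: F0=5 F1=5; commitIndex=5
Op 11: F0 acks idx 1 -> match: F0=5 F1=5; commitIndex=5
Op 12: F0 acks idx 2 -> match: F0=5 F1=5; commitIndex=5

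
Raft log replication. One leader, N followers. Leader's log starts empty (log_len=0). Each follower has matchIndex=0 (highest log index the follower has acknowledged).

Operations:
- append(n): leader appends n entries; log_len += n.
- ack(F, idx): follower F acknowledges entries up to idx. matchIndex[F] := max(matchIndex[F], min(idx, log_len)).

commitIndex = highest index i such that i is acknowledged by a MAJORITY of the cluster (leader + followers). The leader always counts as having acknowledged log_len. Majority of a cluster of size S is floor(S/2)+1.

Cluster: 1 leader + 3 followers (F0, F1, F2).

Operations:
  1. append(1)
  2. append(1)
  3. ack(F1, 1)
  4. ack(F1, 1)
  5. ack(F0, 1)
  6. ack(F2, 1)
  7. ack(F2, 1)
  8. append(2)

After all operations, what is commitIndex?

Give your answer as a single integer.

Op 1: append 1 -> log_len=1
Op 2: append 1 -> log_len=2
Op 3: F1 acks idx 1 -> match: F0=0 F1=1 F2=0; commitIndex=0
Op 4: F1 acks idx 1 -> match: F0=0 F1=1 F2=0; commitIndex=0
Op 5: F0 acks idx 1 -> match: F0=1 F1=1 F2=0; commitIndex=1
Op 6: F2 acks idx 1 -> match: F0=1 F1=1 F2=1; commitIndex=1
Op 7: F2 acks idx 1 -> match: F0=1 F1=1 F2=1; commitIndex=1
Op 8: append 2 -> log_len=4

Answer: 1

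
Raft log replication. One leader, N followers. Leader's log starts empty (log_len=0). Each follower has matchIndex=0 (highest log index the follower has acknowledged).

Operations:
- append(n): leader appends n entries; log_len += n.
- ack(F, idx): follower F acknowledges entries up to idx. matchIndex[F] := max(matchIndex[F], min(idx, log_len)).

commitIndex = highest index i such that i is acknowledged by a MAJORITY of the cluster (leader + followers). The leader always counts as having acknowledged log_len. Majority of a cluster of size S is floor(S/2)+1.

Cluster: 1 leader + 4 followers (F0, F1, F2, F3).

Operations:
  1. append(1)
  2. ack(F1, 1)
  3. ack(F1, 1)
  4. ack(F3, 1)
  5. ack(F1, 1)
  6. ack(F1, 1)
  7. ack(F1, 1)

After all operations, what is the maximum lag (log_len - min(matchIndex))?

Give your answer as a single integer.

Answer: 1

Derivation:
Op 1: append 1 -> log_len=1
Op 2: F1 acks idx 1 -> match: F0=0 F1=1 F2=0 F3=0; commitIndex=0
Op 3: F1 acks idx 1 -> match: F0=0 F1=1 F2=0 F3=0; commitIndex=0
Op 4: F3 acks idx 1 -> match: F0=0 F1=1 F2=0 F3=1; commitIndex=1
Op 5: F1 acks idx 1 -> match: F0=0 F1=1 F2=0 F3=1; commitIndex=1
Op 6: F1 acks idx 1 -> match: F0=0 F1=1 F2=0 F3=1; commitIndex=1
Op 7: F1 acks idx 1 -> match: F0=0 F1=1 F2=0 F3=1; commitIndex=1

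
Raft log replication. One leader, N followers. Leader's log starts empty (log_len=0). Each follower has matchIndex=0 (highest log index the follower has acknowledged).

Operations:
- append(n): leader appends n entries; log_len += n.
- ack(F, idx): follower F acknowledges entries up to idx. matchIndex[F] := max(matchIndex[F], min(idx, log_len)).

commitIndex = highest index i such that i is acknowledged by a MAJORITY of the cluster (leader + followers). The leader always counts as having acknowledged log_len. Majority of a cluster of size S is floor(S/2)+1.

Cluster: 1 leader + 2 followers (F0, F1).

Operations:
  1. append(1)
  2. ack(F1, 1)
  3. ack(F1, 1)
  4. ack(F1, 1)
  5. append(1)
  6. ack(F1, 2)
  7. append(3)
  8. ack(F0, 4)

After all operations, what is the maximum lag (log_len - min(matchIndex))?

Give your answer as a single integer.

Answer: 3

Derivation:
Op 1: append 1 -> log_len=1
Op 2: F1 acks idx 1 -> match: F0=0 F1=1; commitIndex=1
Op 3: F1 acks idx 1 -> match: F0=0 F1=1; commitIndex=1
Op 4: F1 acks idx 1 -> match: F0=0 F1=1; commitIndex=1
Op 5: append 1 -> log_len=2
Op 6: F1 acks idx 2 -> match: F0=0 F1=2; commitIndex=2
Op 7: append 3 -> log_len=5
Op 8: F0 acks idx 4 -> match: F0=4 F1=2; commitIndex=4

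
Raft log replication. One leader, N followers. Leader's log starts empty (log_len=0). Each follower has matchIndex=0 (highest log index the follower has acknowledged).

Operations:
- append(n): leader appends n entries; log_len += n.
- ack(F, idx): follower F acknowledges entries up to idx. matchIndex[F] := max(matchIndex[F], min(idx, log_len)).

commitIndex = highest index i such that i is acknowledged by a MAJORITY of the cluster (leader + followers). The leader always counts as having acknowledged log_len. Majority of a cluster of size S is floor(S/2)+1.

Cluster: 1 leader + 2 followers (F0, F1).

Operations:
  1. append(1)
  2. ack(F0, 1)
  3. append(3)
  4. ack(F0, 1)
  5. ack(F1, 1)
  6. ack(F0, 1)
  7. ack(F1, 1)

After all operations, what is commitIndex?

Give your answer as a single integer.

Op 1: append 1 -> log_len=1
Op 2: F0 acks idx 1 -> match: F0=1 F1=0; commitIndex=1
Op 3: append 3 -> log_len=4
Op 4: F0 acks idx 1 -> match: F0=1 F1=0; commitIndex=1
Op 5: F1 acks idx 1 -> match: F0=1 F1=1; commitIndex=1
Op 6: F0 acks idx 1 -> match: F0=1 F1=1; commitIndex=1
Op 7: F1 acks idx 1 -> match: F0=1 F1=1; commitIndex=1

Answer: 1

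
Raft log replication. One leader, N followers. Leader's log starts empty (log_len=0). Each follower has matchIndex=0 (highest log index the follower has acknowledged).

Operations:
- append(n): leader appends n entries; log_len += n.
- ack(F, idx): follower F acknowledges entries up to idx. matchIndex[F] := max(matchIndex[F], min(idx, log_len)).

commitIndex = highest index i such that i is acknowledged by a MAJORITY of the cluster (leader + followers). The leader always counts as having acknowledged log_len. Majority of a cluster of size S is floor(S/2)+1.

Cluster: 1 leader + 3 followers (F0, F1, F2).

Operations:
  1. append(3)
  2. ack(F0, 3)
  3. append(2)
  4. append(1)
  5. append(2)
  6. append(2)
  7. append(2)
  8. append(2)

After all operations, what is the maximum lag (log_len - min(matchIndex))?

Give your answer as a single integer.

Answer: 14

Derivation:
Op 1: append 3 -> log_len=3
Op 2: F0 acks idx 3 -> match: F0=3 F1=0 F2=0; commitIndex=0
Op 3: append 2 -> log_len=5
Op 4: append 1 -> log_len=6
Op 5: append 2 -> log_len=8
Op 6: append 2 -> log_len=10
Op 7: append 2 -> log_len=12
Op 8: append 2 -> log_len=14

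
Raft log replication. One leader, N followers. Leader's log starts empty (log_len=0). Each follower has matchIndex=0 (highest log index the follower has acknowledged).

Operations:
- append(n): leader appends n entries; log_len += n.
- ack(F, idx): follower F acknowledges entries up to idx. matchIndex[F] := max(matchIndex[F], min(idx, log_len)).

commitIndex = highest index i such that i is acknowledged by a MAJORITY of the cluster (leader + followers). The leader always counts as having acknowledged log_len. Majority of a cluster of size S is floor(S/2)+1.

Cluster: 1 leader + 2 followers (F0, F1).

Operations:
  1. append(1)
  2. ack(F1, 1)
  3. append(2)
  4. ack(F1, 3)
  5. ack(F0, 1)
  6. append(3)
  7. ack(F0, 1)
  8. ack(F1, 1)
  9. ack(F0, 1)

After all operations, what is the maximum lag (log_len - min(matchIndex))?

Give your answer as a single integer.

Answer: 5

Derivation:
Op 1: append 1 -> log_len=1
Op 2: F1 acks idx 1 -> match: F0=0 F1=1; commitIndex=1
Op 3: append 2 -> log_len=3
Op 4: F1 acks idx 3 -> match: F0=0 F1=3; commitIndex=3
Op 5: F0 acks idx 1 -> match: F0=1 F1=3; commitIndex=3
Op 6: append 3 -> log_len=6
Op 7: F0 acks idx 1 -> match: F0=1 F1=3; commitIndex=3
Op 8: F1 acks idx 1 -> match: F0=1 F1=3; commitIndex=3
Op 9: F0 acks idx 1 -> match: F0=1 F1=3; commitIndex=3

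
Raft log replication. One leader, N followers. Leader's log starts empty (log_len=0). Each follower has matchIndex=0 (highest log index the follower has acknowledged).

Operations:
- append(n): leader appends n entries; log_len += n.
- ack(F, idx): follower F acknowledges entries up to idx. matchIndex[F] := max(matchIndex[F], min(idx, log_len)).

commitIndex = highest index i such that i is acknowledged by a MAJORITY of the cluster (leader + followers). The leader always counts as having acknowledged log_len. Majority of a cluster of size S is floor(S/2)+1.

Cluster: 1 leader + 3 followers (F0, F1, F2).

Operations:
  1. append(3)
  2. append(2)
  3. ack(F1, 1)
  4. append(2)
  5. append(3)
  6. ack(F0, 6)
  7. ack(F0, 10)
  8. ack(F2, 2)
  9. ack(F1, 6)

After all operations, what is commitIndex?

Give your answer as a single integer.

Op 1: append 3 -> log_len=3
Op 2: append 2 -> log_len=5
Op 3: F1 acks idx 1 -> match: F0=0 F1=1 F2=0; commitIndex=0
Op 4: append 2 -> log_len=7
Op 5: append 3 -> log_len=10
Op 6: F0 acks idx 6 -> match: F0=6 F1=1 F2=0; commitIndex=1
Op 7: F0 acks idx 10 -> match: F0=10 F1=1 F2=0; commitIndex=1
Op 8: F2 acks idx 2 -> match: F0=10 F1=1 F2=2; commitIndex=2
Op 9: F1 acks idx 6 -> match: F0=10 F1=6 F2=2; commitIndex=6

Answer: 6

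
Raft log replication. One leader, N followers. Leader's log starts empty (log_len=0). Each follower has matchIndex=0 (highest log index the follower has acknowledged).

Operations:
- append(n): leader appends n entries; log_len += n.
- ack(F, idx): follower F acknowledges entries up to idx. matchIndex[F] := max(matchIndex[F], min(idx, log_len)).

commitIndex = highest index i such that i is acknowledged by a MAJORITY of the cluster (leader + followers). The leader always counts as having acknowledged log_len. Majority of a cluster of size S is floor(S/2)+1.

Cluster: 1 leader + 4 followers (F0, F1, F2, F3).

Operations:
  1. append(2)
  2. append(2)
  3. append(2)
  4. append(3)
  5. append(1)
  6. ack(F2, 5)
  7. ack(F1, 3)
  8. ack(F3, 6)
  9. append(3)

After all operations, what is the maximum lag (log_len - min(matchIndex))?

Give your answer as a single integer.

Op 1: append 2 -> log_len=2
Op 2: append 2 -> log_len=4
Op 3: append 2 -> log_len=6
Op 4: append 3 -> log_len=9
Op 5: append 1 -> log_len=10
Op 6: F2 acks idx 5 -> match: F0=0 F1=0 F2=5 F3=0; commitIndex=0
Op 7: F1 acks idx 3 -> match: F0=0 F1=3 F2=5 F3=0; commitIndex=3
Op 8: F3 acks idx 6 -> match: F0=0 F1=3 F2=5 F3=6; commitIndex=5
Op 9: append 3 -> log_len=13

Answer: 13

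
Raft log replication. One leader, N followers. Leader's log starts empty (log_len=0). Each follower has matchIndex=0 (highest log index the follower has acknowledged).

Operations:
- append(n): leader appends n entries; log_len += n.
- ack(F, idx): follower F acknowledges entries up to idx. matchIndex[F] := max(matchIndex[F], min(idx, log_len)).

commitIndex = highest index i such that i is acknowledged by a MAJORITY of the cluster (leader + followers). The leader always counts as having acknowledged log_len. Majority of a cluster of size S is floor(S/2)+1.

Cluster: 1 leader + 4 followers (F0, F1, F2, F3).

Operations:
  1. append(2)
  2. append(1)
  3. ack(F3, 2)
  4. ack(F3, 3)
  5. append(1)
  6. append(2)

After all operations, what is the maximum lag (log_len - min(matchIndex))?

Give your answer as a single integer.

Answer: 6

Derivation:
Op 1: append 2 -> log_len=2
Op 2: append 1 -> log_len=3
Op 3: F3 acks idx 2 -> match: F0=0 F1=0 F2=0 F3=2; commitIndex=0
Op 4: F3 acks idx 3 -> match: F0=0 F1=0 F2=0 F3=3; commitIndex=0
Op 5: append 1 -> log_len=4
Op 6: append 2 -> log_len=6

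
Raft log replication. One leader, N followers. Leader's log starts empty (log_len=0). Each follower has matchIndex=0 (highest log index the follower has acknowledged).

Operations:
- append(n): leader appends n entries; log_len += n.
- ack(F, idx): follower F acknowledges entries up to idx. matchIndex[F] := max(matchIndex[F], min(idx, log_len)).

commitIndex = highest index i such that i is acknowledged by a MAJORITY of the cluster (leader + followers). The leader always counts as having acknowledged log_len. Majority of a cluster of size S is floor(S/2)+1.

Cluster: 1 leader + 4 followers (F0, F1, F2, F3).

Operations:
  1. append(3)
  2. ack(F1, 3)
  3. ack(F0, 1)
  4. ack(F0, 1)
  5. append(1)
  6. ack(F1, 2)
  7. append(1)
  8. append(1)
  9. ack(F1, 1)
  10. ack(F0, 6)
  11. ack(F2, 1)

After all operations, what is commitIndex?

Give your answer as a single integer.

Op 1: append 3 -> log_len=3
Op 2: F1 acks idx 3 -> match: F0=0 F1=3 F2=0 F3=0; commitIndex=0
Op 3: F0 acks idx 1 -> match: F0=1 F1=3 F2=0 F3=0; commitIndex=1
Op 4: F0 acks idx 1 -> match: F0=1 F1=3 F2=0 F3=0; commitIndex=1
Op 5: append 1 -> log_len=4
Op 6: F1 acks idx 2 -> match: F0=1 F1=3 F2=0 F3=0; commitIndex=1
Op 7: append 1 -> log_len=5
Op 8: append 1 -> log_len=6
Op 9: F1 acks idx 1 -> match: F0=1 F1=3 F2=0 F3=0; commitIndex=1
Op 10: F0 acks idx 6 -> match: F0=6 F1=3 F2=0 F3=0; commitIndex=3
Op 11: F2 acks idx 1 -> match: F0=6 F1=3 F2=1 F3=0; commitIndex=3

Answer: 3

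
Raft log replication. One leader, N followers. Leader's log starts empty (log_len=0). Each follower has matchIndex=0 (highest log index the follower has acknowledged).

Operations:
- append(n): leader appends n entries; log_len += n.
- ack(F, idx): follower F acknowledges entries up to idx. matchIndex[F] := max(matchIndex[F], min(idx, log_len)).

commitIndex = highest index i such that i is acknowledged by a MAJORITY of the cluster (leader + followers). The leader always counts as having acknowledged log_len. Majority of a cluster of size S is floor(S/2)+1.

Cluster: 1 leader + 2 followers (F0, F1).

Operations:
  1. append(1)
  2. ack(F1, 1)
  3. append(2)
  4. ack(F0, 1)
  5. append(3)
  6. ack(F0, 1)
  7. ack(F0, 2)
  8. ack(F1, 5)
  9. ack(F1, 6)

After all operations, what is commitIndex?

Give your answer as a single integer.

Op 1: append 1 -> log_len=1
Op 2: F1 acks idx 1 -> match: F0=0 F1=1; commitIndex=1
Op 3: append 2 -> log_len=3
Op 4: F0 acks idx 1 -> match: F0=1 F1=1; commitIndex=1
Op 5: append 3 -> log_len=6
Op 6: F0 acks idx 1 -> match: F0=1 F1=1; commitIndex=1
Op 7: F0 acks idx 2 -> match: F0=2 F1=1; commitIndex=2
Op 8: F1 acks idx 5 -> match: F0=2 F1=5; commitIndex=5
Op 9: F1 acks idx 6 -> match: F0=2 F1=6; commitIndex=6

Answer: 6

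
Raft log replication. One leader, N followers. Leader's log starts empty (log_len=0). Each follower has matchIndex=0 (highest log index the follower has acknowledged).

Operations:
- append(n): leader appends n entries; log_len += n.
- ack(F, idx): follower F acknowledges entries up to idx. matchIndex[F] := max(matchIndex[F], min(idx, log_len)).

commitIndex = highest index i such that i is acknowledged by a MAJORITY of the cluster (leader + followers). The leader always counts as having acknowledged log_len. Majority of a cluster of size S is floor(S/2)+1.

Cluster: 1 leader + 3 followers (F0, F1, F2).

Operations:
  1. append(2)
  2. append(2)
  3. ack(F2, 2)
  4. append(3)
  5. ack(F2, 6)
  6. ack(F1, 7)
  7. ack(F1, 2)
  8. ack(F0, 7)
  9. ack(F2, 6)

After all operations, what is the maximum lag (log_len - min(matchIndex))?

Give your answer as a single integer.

Answer: 1

Derivation:
Op 1: append 2 -> log_len=2
Op 2: append 2 -> log_len=4
Op 3: F2 acks idx 2 -> match: F0=0 F1=0 F2=2; commitIndex=0
Op 4: append 3 -> log_len=7
Op 5: F2 acks idx 6 -> match: F0=0 F1=0 F2=6; commitIndex=0
Op 6: F1 acks idx 7 -> match: F0=0 F1=7 F2=6; commitIndex=6
Op 7: F1 acks idx 2 -> match: F0=0 F1=7 F2=6; commitIndex=6
Op 8: F0 acks idx 7 -> match: F0=7 F1=7 F2=6; commitIndex=7
Op 9: F2 acks idx 6 -> match: F0=7 F1=7 F2=6; commitIndex=7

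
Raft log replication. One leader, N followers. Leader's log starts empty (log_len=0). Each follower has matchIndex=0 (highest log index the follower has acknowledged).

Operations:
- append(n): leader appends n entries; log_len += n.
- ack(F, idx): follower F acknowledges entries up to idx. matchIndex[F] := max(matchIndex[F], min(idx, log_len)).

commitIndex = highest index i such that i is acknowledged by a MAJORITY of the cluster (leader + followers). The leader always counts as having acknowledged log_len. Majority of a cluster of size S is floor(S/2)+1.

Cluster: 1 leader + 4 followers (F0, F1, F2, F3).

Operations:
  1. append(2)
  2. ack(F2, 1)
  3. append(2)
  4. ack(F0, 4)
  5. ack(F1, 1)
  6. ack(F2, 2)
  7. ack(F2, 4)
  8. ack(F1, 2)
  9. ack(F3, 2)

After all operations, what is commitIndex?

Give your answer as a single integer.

Answer: 4

Derivation:
Op 1: append 2 -> log_len=2
Op 2: F2 acks idx 1 -> match: F0=0 F1=0 F2=1 F3=0; commitIndex=0
Op 3: append 2 -> log_len=4
Op 4: F0 acks idx 4 -> match: F0=4 F1=0 F2=1 F3=0; commitIndex=1
Op 5: F1 acks idx 1 -> match: F0=4 F1=1 F2=1 F3=0; commitIndex=1
Op 6: F2 acks idx 2 -> match: F0=4 F1=1 F2=2 F3=0; commitIndex=2
Op 7: F2 acks idx 4 -> match: F0=4 F1=1 F2=4 F3=0; commitIndex=4
Op 8: F1 acks idx 2 -> match: F0=4 F1=2 F2=4 F3=0; commitIndex=4
Op 9: F3 acks idx 2 -> match: F0=4 F1=2 F2=4 F3=2; commitIndex=4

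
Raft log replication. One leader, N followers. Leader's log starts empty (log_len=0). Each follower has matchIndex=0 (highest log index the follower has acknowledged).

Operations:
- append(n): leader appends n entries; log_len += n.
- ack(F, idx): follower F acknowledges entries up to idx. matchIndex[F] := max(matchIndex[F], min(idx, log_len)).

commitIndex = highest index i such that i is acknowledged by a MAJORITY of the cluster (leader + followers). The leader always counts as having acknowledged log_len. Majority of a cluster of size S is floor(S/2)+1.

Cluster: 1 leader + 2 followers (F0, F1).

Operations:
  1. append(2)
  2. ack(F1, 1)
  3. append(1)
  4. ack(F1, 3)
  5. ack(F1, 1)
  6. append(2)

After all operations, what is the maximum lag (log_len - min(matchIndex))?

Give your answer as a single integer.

Answer: 5

Derivation:
Op 1: append 2 -> log_len=2
Op 2: F1 acks idx 1 -> match: F0=0 F1=1; commitIndex=1
Op 3: append 1 -> log_len=3
Op 4: F1 acks idx 3 -> match: F0=0 F1=3; commitIndex=3
Op 5: F1 acks idx 1 -> match: F0=0 F1=3; commitIndex=3
Op 6: append 2 -> log_len=5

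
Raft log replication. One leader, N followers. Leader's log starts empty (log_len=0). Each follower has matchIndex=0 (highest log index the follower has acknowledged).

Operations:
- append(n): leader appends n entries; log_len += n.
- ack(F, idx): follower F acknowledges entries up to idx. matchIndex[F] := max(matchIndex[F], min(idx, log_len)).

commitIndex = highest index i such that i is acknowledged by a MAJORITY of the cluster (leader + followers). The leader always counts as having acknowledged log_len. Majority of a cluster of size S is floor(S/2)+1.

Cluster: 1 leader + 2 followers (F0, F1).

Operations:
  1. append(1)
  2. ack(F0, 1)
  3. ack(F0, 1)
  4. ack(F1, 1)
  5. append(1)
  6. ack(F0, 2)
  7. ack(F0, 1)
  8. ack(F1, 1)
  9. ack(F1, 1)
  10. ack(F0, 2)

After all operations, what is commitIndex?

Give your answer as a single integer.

Answer: 2

Derivation:
Op 1: append 1 -> log_len=1
Op 2: F0 acks idx 1 -> match: F0=1 F1=0; commitIndex=1
Op 3: F0 acks idx 1 -> match: F0=1 F1=0; commitIndex=1
Op 4: F1 acks idx 1 -> match: F0=1 F1=1; commitIndex=1
Op 5: append 1 -> log_len=2
Op 6: F0 acks idx 2 -> match: F0=2 F1=1; commitIndex=2
Op 7: F0 acks idx 1 -> match: F0=2 F1=1; commitIndex=2
Op 8: F1 acks idx 1 -> match: F0=2 F1=1; commitIndex=2
Op 9: F1 acks idx 1 -> match: F0=2 F1=1; commitIndex=2
Op 10: F0 acks idx 2 -> match: F0=2 F1=1; commitIndex=2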